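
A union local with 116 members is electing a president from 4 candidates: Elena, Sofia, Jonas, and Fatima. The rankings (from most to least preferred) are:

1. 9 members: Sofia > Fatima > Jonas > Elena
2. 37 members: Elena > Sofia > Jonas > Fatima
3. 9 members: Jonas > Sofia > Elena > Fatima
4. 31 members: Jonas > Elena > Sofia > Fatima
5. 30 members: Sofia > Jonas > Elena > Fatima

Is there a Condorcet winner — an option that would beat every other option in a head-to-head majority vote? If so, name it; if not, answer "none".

Checking pairwise contests:
Jonas beats Elena 79–37.
Elena beats Sofia 68–48.
Sofia beats Jonas 76–40.
Elena beats Fatima 107–9.
Every option loses at least one head-to-head, so there is no Condorcet winner.

none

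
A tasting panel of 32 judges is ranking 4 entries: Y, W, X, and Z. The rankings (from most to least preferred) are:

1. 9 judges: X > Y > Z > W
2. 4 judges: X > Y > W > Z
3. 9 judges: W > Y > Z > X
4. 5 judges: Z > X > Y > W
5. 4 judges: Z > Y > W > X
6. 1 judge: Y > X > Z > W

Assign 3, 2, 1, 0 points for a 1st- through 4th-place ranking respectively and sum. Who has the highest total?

Y

Y: 9·2 + 4·2 + 9·2 + 5·1 + 4·2 + 1·3 = 60
W: 9·0 + 4·1 + 9·3 + 5·0 + 4·1 + 1·0 = 35
X: 9·3 + 4·3 + 9·0 + 5·2 + 4·0 + 1·2 = 51
Z: 9·1 + 4·0 + 9·1 + 5·3 + 4·3 + 1·1 = 46
Y has the highest Borda score (60).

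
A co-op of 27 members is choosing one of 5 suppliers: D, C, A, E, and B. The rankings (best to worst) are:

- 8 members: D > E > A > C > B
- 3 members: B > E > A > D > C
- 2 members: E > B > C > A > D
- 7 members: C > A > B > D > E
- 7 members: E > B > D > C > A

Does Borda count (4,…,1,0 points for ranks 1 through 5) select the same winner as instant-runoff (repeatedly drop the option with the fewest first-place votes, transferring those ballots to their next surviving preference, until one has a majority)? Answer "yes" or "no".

no

Borda — scores: D 56, C 47, A 45, E 69, B 53. Winner: E.
Instant-runoff — R1 D 8, C 7, A 0, E 9, B 3 (A out); R2 D 8, C 7, E 9, B 3 (B out); R3 D 8, C 7, E 12 (C out); R4 D 15, E 12 (D winner). Winner: D.
The two methods disagree.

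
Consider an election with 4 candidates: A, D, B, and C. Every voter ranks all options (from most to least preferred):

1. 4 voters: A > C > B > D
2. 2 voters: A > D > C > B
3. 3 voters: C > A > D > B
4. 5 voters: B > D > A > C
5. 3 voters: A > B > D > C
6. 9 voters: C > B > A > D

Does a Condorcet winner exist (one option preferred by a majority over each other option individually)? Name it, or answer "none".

none

Checking pairwise contests:
B beats A 14–12.
A beats D 21–5.
C beats B 18–8.
A beats C 14–12.
Every option loses at least one head-to-head, so there is no Condorcet winner.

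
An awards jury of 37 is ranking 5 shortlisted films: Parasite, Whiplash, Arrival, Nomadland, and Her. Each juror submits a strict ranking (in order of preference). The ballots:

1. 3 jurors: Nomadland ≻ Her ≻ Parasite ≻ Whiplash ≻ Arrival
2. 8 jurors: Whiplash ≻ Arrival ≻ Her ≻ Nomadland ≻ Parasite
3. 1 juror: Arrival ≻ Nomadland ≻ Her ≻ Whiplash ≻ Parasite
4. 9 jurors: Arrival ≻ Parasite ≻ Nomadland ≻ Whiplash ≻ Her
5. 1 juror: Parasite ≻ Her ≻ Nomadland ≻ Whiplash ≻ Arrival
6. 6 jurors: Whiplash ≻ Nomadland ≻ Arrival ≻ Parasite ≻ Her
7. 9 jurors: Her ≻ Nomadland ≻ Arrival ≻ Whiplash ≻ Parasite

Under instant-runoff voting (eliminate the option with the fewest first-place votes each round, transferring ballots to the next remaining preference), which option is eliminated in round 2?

Nomadland

Round 1: Parasite 1, Whiplash 14, Arrival 10, Nomadland 3, Her 9. Eliminate Parasite.
Round 2: Whiplash 14, Arrival 10, Nomadland 3, Her 10. Eliminate Nomadland.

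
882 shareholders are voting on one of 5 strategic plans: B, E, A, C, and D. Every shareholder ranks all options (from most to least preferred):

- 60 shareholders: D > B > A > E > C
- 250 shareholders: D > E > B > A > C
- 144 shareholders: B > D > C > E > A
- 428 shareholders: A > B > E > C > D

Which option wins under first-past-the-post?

First-place votes: B 144, E 0, A 428, C 0, D 310.
A has the most first-place votes.

A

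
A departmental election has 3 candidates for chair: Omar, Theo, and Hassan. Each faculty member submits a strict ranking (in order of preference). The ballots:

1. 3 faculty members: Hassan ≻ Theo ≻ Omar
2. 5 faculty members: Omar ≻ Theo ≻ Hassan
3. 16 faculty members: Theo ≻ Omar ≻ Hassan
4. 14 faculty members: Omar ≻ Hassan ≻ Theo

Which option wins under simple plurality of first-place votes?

Omar

First-place votes: Omar 19, Theo 16, Hassan 3.
Omar has the most first-place votes.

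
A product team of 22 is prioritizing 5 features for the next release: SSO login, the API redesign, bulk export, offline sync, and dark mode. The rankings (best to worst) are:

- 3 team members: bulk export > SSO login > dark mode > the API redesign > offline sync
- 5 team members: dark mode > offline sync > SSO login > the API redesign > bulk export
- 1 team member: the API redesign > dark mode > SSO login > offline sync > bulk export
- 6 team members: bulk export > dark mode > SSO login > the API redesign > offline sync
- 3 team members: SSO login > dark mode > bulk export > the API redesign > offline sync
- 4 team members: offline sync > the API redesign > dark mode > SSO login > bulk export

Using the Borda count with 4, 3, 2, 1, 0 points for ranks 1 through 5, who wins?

SSO login: 3·3 + 5·2 + 1·2 + 6·2 + 3·4 + 4·1 = 49
the API redesign: 3·1 + 5·1 + 1·4 + 6·1 + 3·1 + 4·3 = 33
bulk export: 3·4 + 5·0 + 1·0 + 6·4 + 3·2 + 4·0 = 42
offline sync: 3·0 + 5·3 + 1·1 + 6·0 + 3·0 + 4·4 = 32
dark mode: 3·2 + 5·4 + 1·3 + 6·3 + 3·3 + 4·2 = 64
dark mode has the highest Borda score (64).

dark mode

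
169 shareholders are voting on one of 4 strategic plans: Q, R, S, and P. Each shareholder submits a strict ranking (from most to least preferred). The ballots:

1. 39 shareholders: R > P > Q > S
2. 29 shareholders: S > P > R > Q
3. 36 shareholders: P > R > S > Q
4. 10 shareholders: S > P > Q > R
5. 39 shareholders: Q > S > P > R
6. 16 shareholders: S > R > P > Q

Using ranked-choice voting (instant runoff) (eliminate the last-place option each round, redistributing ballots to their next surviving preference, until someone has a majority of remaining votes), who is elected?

Round 1: Q 39, R 39, S 55, P 36. Eliminate P.
Round 2: Q 39, R 75, S 55. Eliminate Q.
Round 3: R 75, S 94. S has a majority.

S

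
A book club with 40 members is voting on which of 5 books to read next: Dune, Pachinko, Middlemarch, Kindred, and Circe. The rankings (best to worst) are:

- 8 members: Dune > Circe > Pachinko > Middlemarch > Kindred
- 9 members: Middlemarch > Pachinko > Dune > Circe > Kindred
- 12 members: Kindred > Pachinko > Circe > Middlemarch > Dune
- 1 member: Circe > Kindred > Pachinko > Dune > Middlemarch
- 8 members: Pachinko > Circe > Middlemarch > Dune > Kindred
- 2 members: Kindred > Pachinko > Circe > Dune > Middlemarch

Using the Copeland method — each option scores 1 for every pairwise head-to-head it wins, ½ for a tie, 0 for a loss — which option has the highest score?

Pachinko

Dune: beats Kindred; loses to Pachinko, Middlemarch, and Circe → score 1.
Pachinko: beats Dune, Middlemarch, Kindred, and Circe → score 4.
Middlemarch: beats Dune and Kindred; loses to Pachinko and Circe → score 2.
Kindred: loses to Dune, Pachinko, Middlemarch, and Circe → score 0.
Circe: beats Dune, Middlemarch, and Kindred; loses to Pachinko → score 3.
Pachinko has the best pairwise record.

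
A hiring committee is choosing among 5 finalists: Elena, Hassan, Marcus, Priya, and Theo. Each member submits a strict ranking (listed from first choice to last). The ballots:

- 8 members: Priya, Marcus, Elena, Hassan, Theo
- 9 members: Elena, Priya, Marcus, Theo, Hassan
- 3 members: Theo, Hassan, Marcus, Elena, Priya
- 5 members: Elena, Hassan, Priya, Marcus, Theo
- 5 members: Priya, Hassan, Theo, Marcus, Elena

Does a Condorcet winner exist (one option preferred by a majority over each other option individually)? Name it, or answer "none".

none

Checking pairwise contests:
Marcus beats Elena 16–14.
Elena beats Hassan 22–8.
Priya beats Marcus 27–3.
Elena beats Priya 17–13.
Elena beats Theo 22–8.
Every option loses at least one head-to-head, so there is no Condorcet winner.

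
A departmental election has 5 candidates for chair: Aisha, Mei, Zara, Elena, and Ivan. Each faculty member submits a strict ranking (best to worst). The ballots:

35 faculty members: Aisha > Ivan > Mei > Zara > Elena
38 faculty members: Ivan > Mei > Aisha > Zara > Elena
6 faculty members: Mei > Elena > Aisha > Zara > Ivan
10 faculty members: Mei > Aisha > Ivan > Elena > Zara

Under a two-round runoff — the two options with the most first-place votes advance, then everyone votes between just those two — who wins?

Round 1 first-place votes: Aisha 35, Mei 16, Zara 0, Elena 0, Ivan 38.
Ivan and Aisha advance.
Runoff: Ivan is preferred to Aisha by 38 voters; Aisha by 51.
Aisha wins the runoff.

Aisha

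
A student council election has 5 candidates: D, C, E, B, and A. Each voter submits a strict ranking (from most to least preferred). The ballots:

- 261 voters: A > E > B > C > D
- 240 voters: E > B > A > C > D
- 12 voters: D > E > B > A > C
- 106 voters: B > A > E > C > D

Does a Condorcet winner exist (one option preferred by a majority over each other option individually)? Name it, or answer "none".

none

Checking pairwise contests:
C beats D 607–12.
E beats C 619–0.
A beats E 367–252.
E beats B 513–106.
B beats A 358–261.
Every option loses at least one head-to-head, so there is no Condorcet winner.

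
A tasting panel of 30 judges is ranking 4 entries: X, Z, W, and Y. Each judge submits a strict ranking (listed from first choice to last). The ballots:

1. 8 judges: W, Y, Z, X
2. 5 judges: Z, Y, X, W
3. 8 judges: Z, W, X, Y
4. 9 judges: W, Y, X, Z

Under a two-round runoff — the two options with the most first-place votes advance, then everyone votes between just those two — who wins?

Round 1 first-place votes: X 0, Z 13, W 17, Y 0.
W and Z advance.
Runoff: W is preferred to Z by 17 voters; Z by 13.
W wins the runoff.

W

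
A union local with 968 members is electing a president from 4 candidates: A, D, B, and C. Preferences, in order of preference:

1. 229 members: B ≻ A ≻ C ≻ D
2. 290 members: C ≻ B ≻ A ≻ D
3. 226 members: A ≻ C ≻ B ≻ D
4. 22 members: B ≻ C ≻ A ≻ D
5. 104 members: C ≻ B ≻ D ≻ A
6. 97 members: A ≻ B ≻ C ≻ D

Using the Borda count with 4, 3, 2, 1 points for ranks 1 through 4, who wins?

A: 229·3 + 290·2 + 226·4 + 22·2 + 104·1 + 97·4 = 2707
D: 229·1 + 290·1 + 226·1 + 22·1 + 104·2 + 97·1 = 1072
B: 229·4 + 290·3 + 226·2 + 22·4 + 104·3 + 97·3 = 2929
C: 229·2 + 290·4 + 226·3 + 22·3 + 104·4 + 97·2 = 2972
C has the highest Borda score (2972).

C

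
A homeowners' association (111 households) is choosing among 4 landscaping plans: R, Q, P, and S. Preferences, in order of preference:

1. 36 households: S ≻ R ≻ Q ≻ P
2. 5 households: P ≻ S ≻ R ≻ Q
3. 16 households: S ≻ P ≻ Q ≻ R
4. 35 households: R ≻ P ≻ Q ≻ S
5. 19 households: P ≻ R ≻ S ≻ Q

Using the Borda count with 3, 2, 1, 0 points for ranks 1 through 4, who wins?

R: 36·2 + 5·1 + 16·0 + 35·3 + 19·2 = 220
Q: 36·1 + 5·0 + 16·1 + 35·1 + 19·0 = 87
P: 36·0 + 5·3 + 16·2 + 35·2 + 19·3 = 174
S: 36·3 + 5·2 + 16·3 + 35·0 + 19·1 = 185
R has the highest Borda score (220).

R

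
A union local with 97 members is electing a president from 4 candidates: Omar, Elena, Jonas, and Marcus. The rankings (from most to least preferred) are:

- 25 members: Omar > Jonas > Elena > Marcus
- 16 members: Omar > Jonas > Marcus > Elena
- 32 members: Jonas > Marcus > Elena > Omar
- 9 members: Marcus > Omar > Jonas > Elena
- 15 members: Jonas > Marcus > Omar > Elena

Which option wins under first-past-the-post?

First-place votes: Omar 41, Elena 0, Jonas 47, Marcus 9.
Jonas has the most first-place votes.

Jonas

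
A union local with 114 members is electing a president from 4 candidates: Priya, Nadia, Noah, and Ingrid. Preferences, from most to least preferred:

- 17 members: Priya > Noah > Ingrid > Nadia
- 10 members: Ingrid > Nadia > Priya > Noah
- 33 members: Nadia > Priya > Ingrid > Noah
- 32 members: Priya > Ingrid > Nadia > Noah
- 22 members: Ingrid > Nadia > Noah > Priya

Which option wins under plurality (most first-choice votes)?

Priya

First-place votes: Priya 49, Nadia 33, Noah 0, Ingrid 32.
Priya has the most first-place votes.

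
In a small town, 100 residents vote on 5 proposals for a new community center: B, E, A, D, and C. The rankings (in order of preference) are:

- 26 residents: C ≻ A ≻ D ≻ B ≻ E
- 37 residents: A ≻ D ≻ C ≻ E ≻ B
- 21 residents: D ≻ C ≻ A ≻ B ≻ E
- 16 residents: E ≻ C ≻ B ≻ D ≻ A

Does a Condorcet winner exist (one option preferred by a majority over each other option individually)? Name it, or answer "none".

none

Checking pairwise contests:
E beats B 53–47.
A beats E 84–16.
C beats A 63–37.
A beats D 63–37.
D beats C 58–42.
Every option loses at least one head-to-head, so there is no Condorcet winner.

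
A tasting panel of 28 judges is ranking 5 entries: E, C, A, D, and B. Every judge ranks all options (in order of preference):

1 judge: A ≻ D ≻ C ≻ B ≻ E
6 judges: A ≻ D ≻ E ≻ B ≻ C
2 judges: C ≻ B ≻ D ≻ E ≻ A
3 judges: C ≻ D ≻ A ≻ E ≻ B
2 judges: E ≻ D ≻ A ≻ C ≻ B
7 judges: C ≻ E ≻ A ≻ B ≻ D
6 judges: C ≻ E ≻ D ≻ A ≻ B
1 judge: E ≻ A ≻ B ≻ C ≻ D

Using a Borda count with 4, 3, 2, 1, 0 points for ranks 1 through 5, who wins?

C

E: 1·0 + 6·2 + 2·1 + 3·1 + 2·4 + 7·3 + 6·3 + 1·4 = 68
C: 1·2 + 6·0 + 2·4 + 3·4 + 2·1 + 7·4 + 6·4 + 1·1 = 77
A: 1·4 + 6·4 + 2·0 + 3·2 + 2·2 + 7·2 + 6·1 + 1·3 = 61
D: 1·3 + 6·3 + 2·2 + 3·3 + 2·3 + 7·0 + 6·2 + 1·0 = 52
B: 1·1 + 6·1 + 2·3 + 3·0 + 2·0 + 7·1 + 6·0 + 1·2 = 22
C has the highest Borda score (77).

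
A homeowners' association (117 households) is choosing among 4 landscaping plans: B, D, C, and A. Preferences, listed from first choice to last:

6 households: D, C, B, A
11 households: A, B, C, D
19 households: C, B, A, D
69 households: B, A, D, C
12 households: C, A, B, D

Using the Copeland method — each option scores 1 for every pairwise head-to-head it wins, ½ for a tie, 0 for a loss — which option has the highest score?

B: beats D, C, and A → score 3.
D: beats C; loses to B and A → score 1.
C: loses to B, D, and A → score 0.
A: beats D and C; loses to B → score 2.
B has the best pairwise record.

B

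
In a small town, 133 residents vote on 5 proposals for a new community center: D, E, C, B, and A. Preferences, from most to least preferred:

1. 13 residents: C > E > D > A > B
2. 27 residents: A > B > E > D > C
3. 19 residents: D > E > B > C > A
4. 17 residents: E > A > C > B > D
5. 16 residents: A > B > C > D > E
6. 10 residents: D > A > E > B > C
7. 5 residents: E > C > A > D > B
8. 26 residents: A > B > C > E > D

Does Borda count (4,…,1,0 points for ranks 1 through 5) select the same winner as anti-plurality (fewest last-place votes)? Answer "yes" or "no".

Borda — scores: D 190, E 284, C 204, B 272, A 380. Winner: A.
Anti-plurality — last-place votes: D 43, E 16, C 37, B 18, A 19. Winner: E.
The two methods disagree.

no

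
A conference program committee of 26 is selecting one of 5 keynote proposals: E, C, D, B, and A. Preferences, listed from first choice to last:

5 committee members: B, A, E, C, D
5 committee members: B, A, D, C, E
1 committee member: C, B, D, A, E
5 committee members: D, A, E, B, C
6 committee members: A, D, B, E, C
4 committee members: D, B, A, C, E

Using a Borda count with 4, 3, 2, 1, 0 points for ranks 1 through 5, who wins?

A

E: 5·2 + 5·0 + 1·0 + 5·2 + 6·1 + 4·0 = 26
C: 5·1 + 5·1 + 1·4 + 5·0 + 6·0 + 4·1 = 18
D: 5·0 + 5·2 + 1·2 + 5·4 + 6·3 + 4·4 = 66
B: 5·4 + 5·4 + 1·3 + 5·1 + 6·2 + 4·3 = 72
A: 5·3 + 5·3 + 1·1 + 5·3 + 6·4 + 4·2 = 78
A has the highest Borda score (78).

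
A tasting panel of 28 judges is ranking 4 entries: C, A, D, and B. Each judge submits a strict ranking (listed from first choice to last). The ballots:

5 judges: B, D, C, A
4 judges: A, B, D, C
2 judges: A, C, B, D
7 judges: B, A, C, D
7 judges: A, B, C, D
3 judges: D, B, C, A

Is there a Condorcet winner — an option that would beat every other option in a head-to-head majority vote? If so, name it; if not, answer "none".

B

B vs C: 26–2 for B.
B vs A: 15–13 for B.
B vs D: 25–3 for B.
B beats every other option head-to-head.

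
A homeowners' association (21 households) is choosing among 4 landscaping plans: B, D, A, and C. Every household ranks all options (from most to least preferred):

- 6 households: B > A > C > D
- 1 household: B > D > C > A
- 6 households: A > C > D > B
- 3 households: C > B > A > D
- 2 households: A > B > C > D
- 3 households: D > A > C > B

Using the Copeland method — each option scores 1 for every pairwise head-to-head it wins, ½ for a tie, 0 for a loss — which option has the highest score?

B: beats D; loses to A and C → score 1.
D: loses to B, A, and C → score 0.
A: beats B, D, and C → score 3.
C: beats B and D; loses to A → score 2.
A has the best pairwise record.

A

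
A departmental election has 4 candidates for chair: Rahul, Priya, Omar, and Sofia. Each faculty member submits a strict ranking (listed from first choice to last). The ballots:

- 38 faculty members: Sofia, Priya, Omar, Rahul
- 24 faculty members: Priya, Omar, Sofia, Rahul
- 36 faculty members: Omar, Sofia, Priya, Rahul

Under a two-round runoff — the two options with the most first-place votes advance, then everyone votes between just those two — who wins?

Round 1 first-place votes: Rahul 0, Priya 24, Omar 36, Sofia 38.
Sofia and Omar advance.
Runoff: Sofia is preferred to Omar by 38 voters; Omar by 60.
Omar wins the runoff.

Omar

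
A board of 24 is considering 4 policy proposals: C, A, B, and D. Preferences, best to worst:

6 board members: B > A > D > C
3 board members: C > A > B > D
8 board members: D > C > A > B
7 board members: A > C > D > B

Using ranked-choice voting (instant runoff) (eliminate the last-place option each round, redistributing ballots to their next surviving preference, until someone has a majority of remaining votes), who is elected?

Round 1: C 3, A 7, B 6, D 8. Eliminate C.
Round 2: A 10, B 6, D 8. Eliminate B.
Round 3: A 16, D 8. A has a majority.

A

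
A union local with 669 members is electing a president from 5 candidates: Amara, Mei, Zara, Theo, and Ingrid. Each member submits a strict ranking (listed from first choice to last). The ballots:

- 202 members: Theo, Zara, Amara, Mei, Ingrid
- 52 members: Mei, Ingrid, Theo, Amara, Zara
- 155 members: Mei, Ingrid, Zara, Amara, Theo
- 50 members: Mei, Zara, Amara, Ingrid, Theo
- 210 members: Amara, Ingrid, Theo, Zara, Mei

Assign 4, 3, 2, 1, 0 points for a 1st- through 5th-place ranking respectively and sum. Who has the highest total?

Amara: 202·2 + 52·1 + 155·1 + 50·2 + 210·4 = 1551
Mei: 202·1 + 52·4 + 155·4 + 50·4 + 210·0 = 1230
Zara: 202·3 + 52·0 + 155·2 + 50·3 + 210·1 = 1276
Theo: 202·4 + 52·2 + 155·0 + 50·0 + 210·2 = 1332
Ingrid: 202·0 + 52·3 + 155·3 + 50·1 + 210·3 = 1301
Amara has the highest Borda score (1551).

Amara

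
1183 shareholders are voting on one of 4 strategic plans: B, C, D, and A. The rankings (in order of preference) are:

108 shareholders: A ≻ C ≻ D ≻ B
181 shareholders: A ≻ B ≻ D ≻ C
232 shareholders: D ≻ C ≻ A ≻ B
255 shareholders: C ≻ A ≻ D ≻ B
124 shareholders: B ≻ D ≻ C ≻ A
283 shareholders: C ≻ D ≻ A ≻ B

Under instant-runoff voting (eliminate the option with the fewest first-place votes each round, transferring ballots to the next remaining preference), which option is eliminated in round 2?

Round 1: B 124, C 538, D 232, A 289. Eliminate B.
Round 2: C 538, D 356, A 289. Eliminate A.

A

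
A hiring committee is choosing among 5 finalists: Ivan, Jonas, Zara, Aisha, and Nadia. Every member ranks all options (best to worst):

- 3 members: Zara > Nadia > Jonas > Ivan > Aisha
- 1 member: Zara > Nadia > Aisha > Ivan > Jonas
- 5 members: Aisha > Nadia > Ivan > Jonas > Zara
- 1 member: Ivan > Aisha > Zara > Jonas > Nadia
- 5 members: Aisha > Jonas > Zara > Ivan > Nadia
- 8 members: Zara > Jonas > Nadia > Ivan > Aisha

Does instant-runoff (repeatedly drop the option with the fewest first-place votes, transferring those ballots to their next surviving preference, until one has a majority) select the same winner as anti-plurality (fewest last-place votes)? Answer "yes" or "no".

no

Instant-runoff — R1 Ivan 1, Jonas 0, Zara 12, Aisha 10, Nadia 0 (Zara winner). Winner: Zara.
Anti-plurality — last-place votes: Ivan 0, Jonas 1, Zara 5, Aisha 11, Nadia 6. Winner: Ivan.
The two methods disagree.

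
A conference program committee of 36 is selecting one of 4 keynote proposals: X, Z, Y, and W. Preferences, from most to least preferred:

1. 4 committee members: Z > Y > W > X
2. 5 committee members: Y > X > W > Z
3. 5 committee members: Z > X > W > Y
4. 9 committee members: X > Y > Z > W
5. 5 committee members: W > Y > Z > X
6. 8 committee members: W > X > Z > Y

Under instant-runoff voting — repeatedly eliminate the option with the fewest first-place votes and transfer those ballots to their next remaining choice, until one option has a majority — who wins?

X

Round 1: X 9, Z 9, Y 5, W 13. Eliminate Y.
Round 2: X 14, Z 9, W 13. Eliminate Z.
Round 3: X 19, W 17. X has a majority.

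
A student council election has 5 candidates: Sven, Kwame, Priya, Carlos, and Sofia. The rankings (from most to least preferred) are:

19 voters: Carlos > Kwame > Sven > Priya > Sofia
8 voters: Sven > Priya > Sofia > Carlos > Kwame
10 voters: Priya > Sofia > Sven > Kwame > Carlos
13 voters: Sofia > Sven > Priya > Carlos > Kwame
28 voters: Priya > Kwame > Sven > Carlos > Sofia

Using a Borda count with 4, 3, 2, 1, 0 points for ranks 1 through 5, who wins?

Priya

Sven: 19·2 + 8·4 + 10·2 + 13·3 + 28·2 = 185
Kwame: 19·3 + 8·0 + 10·1 + 13·0 + 28·3 = 151
Priya: 19·1 + 8·3 + 10·4 + 13·2 + 28·4 = 221
Carlos: 19·4 + 8·1 + 10·0 + 13·1 + 28·1 = 125
Sofia: 19·0 + 8·2 + 10·3 + 13·4 + 28·0 = 98
Priya has the highest Borda score (221).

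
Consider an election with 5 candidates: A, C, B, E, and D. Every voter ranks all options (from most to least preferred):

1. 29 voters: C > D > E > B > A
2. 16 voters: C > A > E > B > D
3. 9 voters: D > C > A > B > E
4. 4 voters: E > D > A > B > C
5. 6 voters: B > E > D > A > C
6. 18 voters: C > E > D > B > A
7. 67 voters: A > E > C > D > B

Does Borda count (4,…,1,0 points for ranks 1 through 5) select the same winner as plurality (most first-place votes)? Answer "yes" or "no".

Borda — scores: A 348, C 413, B 100, E 379, D 250. Winner: C.
Plurality — first-place votes: A 67, C 63, B 6, E 4, D 9. Winner: A.
The two methods disagree.

no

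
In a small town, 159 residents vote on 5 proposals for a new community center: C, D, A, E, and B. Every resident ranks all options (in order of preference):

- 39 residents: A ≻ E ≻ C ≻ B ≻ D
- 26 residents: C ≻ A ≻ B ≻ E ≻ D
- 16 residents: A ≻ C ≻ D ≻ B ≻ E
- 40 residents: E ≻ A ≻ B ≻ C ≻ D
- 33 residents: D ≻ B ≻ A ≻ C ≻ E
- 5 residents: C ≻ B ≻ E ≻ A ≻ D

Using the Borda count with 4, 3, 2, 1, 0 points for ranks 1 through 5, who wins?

C: 39·2 + 26·4 + 16·3 + 40·1 + 33·1 + 5·4 = 323
D: 39·0 + 26·0 + 16·2 + 40·0 + 33·4 + 5·0 = 164
A: 39·4 + 26·3 + 16·4 + 40·3 + 33·2 + 5·1 = 489
E: 39·3 + 26·1 + 16·0 + 40·4 + 33·0 + 5·2 = 313
B: 39·1 + 26·2 + 16·1 + 40·2 + 33·3 + 5·3 = 301
A has the highest Borda score (489).

A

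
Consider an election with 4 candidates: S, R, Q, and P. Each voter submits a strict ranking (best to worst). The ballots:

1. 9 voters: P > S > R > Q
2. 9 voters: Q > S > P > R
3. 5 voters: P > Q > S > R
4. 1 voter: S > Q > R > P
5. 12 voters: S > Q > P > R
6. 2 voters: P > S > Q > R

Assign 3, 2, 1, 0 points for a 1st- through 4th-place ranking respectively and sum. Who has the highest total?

S

S: 9·2 + 9·2 + 5·1 + 1·3 + 12·3 + 2·2 = 84
R: 9·1 + 9·0 + 5·0 + 1·1 + 12·0 + 2·0 = 10
Q: 9·0 + 9·3 + 5·2 + 1·2 + 12·2 + 2·1 = 65
P: 9·3 + 9·1 + 5·3 + 1·0 + 12·1 + 2·3 = 69
S has the highest Borda score (84).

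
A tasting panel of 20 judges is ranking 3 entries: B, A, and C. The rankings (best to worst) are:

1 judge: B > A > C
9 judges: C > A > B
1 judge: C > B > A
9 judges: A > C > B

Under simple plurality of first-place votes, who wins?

C

First-place votes: B 1, A 9, C 10.
C has the most first-place votes.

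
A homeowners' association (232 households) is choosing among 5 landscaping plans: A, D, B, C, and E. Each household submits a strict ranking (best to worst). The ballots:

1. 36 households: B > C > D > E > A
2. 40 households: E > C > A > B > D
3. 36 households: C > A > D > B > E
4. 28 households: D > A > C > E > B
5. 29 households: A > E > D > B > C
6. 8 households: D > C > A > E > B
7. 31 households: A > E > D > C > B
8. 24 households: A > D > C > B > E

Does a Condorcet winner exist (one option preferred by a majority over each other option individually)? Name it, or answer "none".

none

Checking pairwise contests:
C beats A 120–112.
A beats D 160–72.
A beats B 196–36.
D beats C 120–112.
A beats E 156–76.
Every option loses at least one head-to-head, so there is no Condorcet winner.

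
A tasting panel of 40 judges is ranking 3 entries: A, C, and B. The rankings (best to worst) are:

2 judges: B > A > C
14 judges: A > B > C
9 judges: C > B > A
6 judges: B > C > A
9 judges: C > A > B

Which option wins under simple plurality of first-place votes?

C

First-place votes: A 14, C 18, B 8.
C has the most first-place votes.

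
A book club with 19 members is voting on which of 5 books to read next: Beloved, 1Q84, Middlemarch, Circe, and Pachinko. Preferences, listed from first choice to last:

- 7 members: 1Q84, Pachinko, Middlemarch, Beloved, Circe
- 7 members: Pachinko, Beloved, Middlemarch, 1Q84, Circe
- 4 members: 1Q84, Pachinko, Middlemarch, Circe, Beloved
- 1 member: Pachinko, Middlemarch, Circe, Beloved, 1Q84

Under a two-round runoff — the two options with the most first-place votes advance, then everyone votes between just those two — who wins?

Round 1 first-place votes: Beloved 0, 1Q84 11, Middlemarch 0, Circe 0, Pachinko 8.
1Q84 and Pachinko advance.
Runoff: 1Q84 is preferred to Pachinko by 11 voters; Pachinko by 8.
1Q84 wins the runoff.

1Q84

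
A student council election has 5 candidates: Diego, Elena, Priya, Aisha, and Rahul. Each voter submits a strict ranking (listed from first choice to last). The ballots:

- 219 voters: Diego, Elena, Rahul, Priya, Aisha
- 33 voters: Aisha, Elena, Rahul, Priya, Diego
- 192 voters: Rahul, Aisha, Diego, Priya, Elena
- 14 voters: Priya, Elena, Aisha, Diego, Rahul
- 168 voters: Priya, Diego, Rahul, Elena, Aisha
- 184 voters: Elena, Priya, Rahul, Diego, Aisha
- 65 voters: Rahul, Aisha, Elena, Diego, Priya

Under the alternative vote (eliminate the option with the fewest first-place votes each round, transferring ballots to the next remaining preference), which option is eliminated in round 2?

Priya

Round 1: Diego 219, Elena 184, Priya 182, Aisha 33, Rahul 257. Eliminate Aisha.
Round 2: Diego 219, Elena 217, Priya 182, Rahul 257. Eliminate Priya.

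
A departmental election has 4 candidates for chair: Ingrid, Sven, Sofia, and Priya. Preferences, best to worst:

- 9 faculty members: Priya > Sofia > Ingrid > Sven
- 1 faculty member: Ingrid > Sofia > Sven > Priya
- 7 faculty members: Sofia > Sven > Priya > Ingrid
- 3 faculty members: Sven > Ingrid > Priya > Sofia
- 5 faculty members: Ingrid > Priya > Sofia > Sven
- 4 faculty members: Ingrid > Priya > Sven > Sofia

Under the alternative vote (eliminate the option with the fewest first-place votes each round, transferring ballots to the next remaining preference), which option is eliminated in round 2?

Sofia

Round 1: Ingrid 10, Sven 3, Sofia 7, Priya 9. Eliminate Sven.
Round 2: Ingrid 13, Sofia 7, Priya 9. Eliminate Sofia.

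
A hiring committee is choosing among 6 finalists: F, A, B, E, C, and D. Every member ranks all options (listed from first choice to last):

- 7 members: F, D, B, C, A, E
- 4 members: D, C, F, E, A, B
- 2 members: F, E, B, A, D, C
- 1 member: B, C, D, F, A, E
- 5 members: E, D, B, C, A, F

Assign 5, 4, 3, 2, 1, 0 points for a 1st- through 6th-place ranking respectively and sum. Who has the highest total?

F: 7·5 + 4·3 + 2·5 + 1·2 + 5·0 = 59
A: 7·1 + 4·1 + 2·2 + 1·1 + 5·1 = 21
B: 7·3 + 4·0 + 2·3 + 1·5 + 5·3 = 47
E: 7·0 + 4·2 + 2·4 + 1·0 + 5·5 = 41
C: 7·2 + 4·4 + 2·0 + 1·4 + 5·2 = 44
D: 7·4 + 4·5 + 2·1 + 1·3 + 5·4 = 73
D has the highest Borda score (73).

D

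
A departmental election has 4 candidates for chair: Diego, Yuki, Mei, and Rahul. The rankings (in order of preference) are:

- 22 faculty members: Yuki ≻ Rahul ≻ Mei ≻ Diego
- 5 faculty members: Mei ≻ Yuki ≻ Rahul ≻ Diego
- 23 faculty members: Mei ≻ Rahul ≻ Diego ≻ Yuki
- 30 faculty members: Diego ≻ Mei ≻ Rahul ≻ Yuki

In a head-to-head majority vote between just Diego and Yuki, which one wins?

Voters preferring Diego to Yuki: 53; preferring Yuki to Diego: 27.
Diego wins the head-to-head.

Diego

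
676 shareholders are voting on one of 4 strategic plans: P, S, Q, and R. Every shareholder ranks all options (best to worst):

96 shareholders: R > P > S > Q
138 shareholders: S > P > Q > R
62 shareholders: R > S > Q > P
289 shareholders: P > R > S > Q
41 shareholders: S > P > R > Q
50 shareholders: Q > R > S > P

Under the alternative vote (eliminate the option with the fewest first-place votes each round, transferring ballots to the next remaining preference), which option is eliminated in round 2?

Round 1: P 289, S 179, Q 50, R 158. Eliminate Q.
Round 2: P 289, S 179, R 208. Eliminate S.

S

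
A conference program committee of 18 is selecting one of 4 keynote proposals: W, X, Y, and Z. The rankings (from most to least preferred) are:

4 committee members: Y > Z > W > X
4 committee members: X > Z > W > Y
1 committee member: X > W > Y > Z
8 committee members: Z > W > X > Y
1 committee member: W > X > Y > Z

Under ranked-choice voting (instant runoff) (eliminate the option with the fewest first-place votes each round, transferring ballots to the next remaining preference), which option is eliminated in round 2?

Round 1: W 1, X 5, Y 4, Z 8. Eliminate W.
Round 2: X 6, Y 4, Z 8. Eliminate Y.

Y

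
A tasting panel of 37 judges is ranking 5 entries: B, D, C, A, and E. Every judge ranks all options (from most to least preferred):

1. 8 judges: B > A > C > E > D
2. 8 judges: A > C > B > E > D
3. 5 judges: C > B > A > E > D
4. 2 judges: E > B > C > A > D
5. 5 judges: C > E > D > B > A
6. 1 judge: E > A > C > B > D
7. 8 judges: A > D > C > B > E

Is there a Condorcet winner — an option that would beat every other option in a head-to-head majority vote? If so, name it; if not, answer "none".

none

Checking pairwise contests:
C beats B 27–10.
B beats D 24–13.
A beats C 25–12.
B beats A 20–17.
B beats E 29–8.
Every option loses at least one head-to-head, so there is no Condorcet winner.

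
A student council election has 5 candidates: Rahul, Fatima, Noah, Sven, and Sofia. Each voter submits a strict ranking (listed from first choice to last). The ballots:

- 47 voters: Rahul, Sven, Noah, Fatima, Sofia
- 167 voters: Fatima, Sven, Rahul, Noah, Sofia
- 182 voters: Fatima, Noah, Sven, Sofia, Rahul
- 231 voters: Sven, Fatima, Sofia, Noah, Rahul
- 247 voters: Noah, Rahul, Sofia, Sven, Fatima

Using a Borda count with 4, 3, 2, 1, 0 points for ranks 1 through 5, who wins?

Rahul: 47·4 + 167·2 + 182·0 + 231·0 + 247·3 = 1263
Fatima: 47·1 + 167·4 + 182·4 + 231·3 + 247·0 = 2136
Noah: 47·2 + 167·1 + 182·3 + 231·1 + 247·4 = 2026
Sven: 47·3 + 167·3 + 182·2 + 231·4 + 247·1 = 2177
Sofia: 47·0 + 167·0 + 182·1 + 231·2 + 247·2 = 1138
Sven has the highest Borda score (2177).

Sven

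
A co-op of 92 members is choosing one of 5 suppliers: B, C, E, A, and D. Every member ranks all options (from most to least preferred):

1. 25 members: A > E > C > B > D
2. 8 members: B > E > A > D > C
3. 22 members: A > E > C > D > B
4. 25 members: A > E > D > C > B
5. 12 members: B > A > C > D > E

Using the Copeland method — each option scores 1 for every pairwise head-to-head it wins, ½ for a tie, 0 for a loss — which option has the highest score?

B: loses to C, E, A, and D → score 0.
C: beats B and D; loses to E and A → score 2.
E: beats B, C, and D; loses to A → score 3.
A: beats B, C, E, and D → score 4.
D: beats B; loses to C, E, and A → score 1.
A has the best pairwise record.

A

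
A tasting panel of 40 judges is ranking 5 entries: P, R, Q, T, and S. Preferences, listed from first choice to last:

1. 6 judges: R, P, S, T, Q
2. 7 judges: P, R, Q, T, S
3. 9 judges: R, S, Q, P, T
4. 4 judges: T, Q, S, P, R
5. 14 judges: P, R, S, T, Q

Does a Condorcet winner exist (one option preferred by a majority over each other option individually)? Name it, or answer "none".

P

P vs R: 25–15 for P.
P vs Q: 27–13 for P.
P vs T: 36–4 for P.
P vs S: 27–13 for P.
P beats every other option head-to-head.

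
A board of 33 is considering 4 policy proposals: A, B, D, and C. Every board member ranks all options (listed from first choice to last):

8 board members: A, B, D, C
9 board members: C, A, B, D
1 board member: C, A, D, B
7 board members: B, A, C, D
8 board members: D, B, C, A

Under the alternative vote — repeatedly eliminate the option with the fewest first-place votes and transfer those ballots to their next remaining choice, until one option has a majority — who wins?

C

Round 1: A 8, B 7, D 8, C 10. Eliminate B.
Round 2: A 15, D 8, C 10. Eliminate D.
Round 3: A 15, C 18. C has a majority.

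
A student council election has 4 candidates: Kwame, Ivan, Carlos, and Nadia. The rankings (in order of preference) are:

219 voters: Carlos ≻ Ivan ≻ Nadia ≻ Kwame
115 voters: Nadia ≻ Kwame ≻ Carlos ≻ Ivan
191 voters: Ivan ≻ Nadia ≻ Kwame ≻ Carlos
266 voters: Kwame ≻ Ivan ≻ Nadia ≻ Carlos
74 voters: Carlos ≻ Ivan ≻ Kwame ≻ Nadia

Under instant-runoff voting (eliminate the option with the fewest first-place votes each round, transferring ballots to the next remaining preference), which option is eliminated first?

Round 1: Kwame 266, Ivan 191, Carlos 293, Nadia 115. Eliminate Nadia.

Nadia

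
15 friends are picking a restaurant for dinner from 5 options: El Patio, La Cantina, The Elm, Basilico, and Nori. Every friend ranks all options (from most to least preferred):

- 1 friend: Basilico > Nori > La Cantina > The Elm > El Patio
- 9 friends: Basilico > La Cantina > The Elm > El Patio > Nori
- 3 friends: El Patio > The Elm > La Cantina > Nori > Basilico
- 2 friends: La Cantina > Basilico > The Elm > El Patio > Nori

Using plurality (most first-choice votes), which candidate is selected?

Basilico

First-place votes: El Patio 3, La Cantina 2, The Elm 0, Basilico 10, Nori 0.
Basilico has the most first-place votes.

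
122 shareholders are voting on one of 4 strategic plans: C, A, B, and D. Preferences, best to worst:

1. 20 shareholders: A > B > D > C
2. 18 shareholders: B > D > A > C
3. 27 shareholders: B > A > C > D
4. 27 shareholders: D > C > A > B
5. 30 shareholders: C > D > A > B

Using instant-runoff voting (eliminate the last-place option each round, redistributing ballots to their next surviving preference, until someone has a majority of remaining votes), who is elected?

Round 1: C 30, A 20, B 45, D 27. Eliminate A.
Round 2: C 30, B 65, D 27. B has a majority.

B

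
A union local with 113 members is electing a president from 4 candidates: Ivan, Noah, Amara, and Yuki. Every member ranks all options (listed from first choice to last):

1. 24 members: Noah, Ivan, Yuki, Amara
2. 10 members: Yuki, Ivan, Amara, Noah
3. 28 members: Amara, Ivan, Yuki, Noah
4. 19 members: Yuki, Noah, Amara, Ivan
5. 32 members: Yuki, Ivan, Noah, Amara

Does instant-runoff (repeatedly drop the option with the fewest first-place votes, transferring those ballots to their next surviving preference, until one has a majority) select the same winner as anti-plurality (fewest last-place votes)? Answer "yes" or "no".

yes

Instant-runoff — R1 Ivan 0, Noah 24, Amara 28, Yuki 61 (Yuki winner). Winner: Yuki.
Anti-plurality — last-place votes: Ivan 19, Noah 38, Amara 56, Yuki 0. Winner: Yuki.
The two methods agree.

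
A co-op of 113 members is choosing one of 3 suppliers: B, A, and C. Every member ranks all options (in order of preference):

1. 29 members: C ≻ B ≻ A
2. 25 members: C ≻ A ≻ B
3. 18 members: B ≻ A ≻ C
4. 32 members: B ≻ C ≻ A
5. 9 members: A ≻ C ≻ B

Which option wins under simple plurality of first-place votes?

First-place votes: B 50, A 9, C 54.
C has the most first-place votes.

C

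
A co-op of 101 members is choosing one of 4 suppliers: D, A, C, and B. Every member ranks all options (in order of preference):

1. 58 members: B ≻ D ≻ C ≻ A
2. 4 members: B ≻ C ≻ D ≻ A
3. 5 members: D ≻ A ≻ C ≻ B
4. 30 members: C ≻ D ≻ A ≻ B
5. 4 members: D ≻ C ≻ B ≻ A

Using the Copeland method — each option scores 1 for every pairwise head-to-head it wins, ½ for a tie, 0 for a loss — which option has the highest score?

D: beats A and C; loses to B → score 2.
A: loses to D, C, and B → score 0.
C: beats A; loses to D and B → score 1.
B: beats D, A, and C → score 3.
B has the best pairwise record.

B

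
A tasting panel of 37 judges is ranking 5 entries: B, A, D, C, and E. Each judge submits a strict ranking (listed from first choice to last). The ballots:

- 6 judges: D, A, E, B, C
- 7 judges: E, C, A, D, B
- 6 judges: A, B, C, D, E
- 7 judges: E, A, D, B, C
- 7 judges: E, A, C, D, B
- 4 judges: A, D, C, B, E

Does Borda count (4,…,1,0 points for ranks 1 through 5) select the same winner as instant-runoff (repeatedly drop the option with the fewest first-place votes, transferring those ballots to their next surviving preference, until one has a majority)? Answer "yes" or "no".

Borda — scores: B 35, A 114, D 70, C 55, E 96. Winner: A.
Instant-runoff — R1 B 0, A 10, D 6, C 0, E 21 (E winner). Winner: E.
The two methods disagree.

no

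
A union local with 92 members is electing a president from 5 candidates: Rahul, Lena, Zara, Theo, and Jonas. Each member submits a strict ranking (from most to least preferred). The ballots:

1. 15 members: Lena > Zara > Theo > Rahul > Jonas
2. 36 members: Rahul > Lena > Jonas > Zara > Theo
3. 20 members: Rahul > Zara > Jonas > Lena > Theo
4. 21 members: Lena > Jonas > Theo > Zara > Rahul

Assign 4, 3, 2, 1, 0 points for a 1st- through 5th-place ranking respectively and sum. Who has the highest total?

Lena

Rahul: 15·1 + 36·4 + 20·4 + 21·0 = 239
Lena: 15·4 + 36·3 + 20·1 + 21·4 = 272
Zara: 15·3 + 36·1 + 20·3 + 21·1 = 162
Theo: 15·2 + 36·0 + 20·0 + 21·2 = 72
Jonas: 15·0 + 36·2 + 20·2 + 21·3 = 175
Lena has the highest Borda score (272).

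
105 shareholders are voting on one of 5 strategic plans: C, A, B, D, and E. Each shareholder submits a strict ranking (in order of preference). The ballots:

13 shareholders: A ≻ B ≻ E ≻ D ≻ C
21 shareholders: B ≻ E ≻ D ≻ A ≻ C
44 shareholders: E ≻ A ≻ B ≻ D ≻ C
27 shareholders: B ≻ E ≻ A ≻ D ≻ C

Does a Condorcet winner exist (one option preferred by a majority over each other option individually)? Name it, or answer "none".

none

Checking pairwise contests:
A beats C 105–0.
E beats A 92–13.
A beats B 57–48.
A beats D 84–21.
B beats E 61–44.
Every option loses at least one head-to-head, so there is no Condorcet winner.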